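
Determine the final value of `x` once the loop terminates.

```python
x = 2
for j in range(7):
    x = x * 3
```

Let's trace through this code step by step.

Initialize: x = 2
Entering loop: for j in range(7):
After iteration 1: j = 0, x = 6
After iteration 2: j = 1, x = 18
After iteration 3: j = 2, x = 54
After iteration 4: j = 3, x = 162
After iteration 5: j = 4, x = 486
After iteration 6: j = 5, x = 1458
After iteration 7: j = 6, x = 4374
Loop ends.

Final answer: 4374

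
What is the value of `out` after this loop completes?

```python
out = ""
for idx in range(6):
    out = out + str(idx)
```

Let's trace through this code step by step.

Initialize: out = ''
Entering loop: for idx in range(6):
After iteration 1: idx = 0, out = '0'
After iteration 2: idx = 1, out = '01'
After iteration 3: idx = 2, out = '012'
After iteration 4: idx = 3, out = '0123'
After iteration 5: idx = 4, out = '01234'
After iteration 6: idx = 5, out = '012345'
Loop ends.

Final answer: '012345'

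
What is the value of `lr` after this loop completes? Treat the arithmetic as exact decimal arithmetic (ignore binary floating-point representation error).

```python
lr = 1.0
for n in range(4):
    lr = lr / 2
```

Let's trace through this code step by step.

Initialize: lr = 1.0
Entering loop: for n in range(4):
After iteration 1: n = 0, lr = 0.5
After iteration 2: n = 1, lr = 0.25
After iteration 3: n = 2, lr = 0.125
After iteration 4: n = 3, lr = 0.0625
Loop ends.

Final answer: 0.0625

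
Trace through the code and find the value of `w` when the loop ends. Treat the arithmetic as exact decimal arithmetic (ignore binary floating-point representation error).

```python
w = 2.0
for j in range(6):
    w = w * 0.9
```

Let's trace through this code step by step.

Initialize: w = 2.0
Entering loop: for j in range(6):
After iteration 1: j = 0, w = 1.8
After iteration 2: j = 1, w = 1.62
After iteration 3: j = 2, w = 1.458
After iteration 4: j = 3, w = 1.3122
After iteration 5: j = 4, w = 1.18098
After iteration 6: j = 5, w = 1.062882
Loop ends.

Final answer: 1.062882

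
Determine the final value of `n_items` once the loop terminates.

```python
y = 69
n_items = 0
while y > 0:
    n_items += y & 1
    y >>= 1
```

Let's trace through this code step by step.

Initialize: y = 69
Initialize: n_items = 0
Entering loop: while y > 0:
After iteration 1: y = 34, n_items = 1
After iteration 2: y = 17, n_items = 1
After iteration 3: y = 8, n_items = 2
After iteration 4: y = 4, n_items = 2
After iteration 5: y = 2, n_items = 2
After iteration 6: y = 1, n_items = 2
After iteration 7: y = 0, n_items = 3
Loop ends.

Final answer: 3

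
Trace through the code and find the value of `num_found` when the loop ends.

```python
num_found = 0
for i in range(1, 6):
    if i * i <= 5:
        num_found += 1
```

Let's trace through this code step by step.

Initialize: num_found = 0
Entering loop: for i in range(1, 6):
After iteration 1: i = 1, num_found = 1
After iteration 2: i = 2, num_found = 2
After iteration 3: i = 3, num_found = 2
After iteration 4: i = 4, num_found = 2
After iteration 5: i = 5, num_found = 2
Loop ends.

Final answer: 2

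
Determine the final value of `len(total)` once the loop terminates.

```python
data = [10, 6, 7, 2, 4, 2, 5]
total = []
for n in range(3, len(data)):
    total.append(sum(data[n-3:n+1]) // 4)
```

Let's trace through this code step by step.

Initialize: data = [10, 6, 7, 2, 4, 2, 5]
Initialize: total = []
Entering loop: for n in range(3, len(data)):
After iteration 1: n = 3, total = [6]
After iteration 2: n = 4, total = [6, 4]
After iteration 3: n = 5, total = [6, 4, 3]
After iteration 4: n = 6, total = [6, 4, 3, 3]
Loop ends.
len(total) = 4

Final answer: 4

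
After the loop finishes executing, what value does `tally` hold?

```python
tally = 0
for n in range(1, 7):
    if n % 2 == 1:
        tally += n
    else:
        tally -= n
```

Let's trace through this code step by step.

Initialize: tally = 0
Entering loop: for n in range(1, 7):
After iteration 1: n = 1, tally = 1
After iteration 2: n = 2, tally = -1
After iteration 3: n = 3, tally = 2
After iteration 4: n = 4, tally = -2
After iteration 5: n = 5, tally = 3
After iteration 6: n = 6, tally = -3
Loop ends.

Final answer: -3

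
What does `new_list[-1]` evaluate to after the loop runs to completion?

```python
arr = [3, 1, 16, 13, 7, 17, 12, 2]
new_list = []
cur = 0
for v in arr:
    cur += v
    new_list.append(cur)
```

Let's trace through this code step by step.

Initialize: arr = [3, 1, 16, 13, 7, 17, 12, 2]
Initialize: new_list = []
Initialize: cur = 0
Entering loop: for v in arr:
After iteration 1: v = 3, new_list = [3], cur = 3
After iteration 2: v = 1, new_list = [3, 4], cur = 4
After iteration 3: v = 16, new_list = [3, 4, 20], cur = 20
After iteration 4: v = 13, new_list = [3, 4, 20, 33], cur = 33
After iteration 5: v = 7, new_list = [3, 4, 20, 33, 40], cur = 40
After iteration 6: v = 17, new_list = [3, 4, 20, 33, 40, 57], cur = 57
After iteration 7: v = 12, new_list = [3, 4, 20, 33, 40, 57, 69], cur = 69
After iteration 8: v = 2, new_list = [3, 4, 20, 33, 40, 57, 69, 71], cur = 71
Loop ends.
new_list[-1] = 71

Final answer: 71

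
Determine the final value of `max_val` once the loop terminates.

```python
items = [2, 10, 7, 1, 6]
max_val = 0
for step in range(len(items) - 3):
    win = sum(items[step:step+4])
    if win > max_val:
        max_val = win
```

Let's trace through this code step by step.

Initialize: items = [2, 10, 7, 1, 6]
Initialize: max_val = 0
Entering loop: for step in range(len(items) - 3):
After iteration 1: step = 0, max_val = 20, win = 20
After iteration 2: step = 1, max_val = 24, win = 24
Loop ends.

Final answer: 24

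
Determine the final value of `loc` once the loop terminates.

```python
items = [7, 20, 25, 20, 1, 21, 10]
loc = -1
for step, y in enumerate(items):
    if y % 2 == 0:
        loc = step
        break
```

Let's trace through this code step by step.

Initialize: items = [7, 20, 25, 20, 1, 21, 10]
Initialize: loc = -1
Entering loop: for step, y in enumerate(items):
After iteration 1: step = 0, y = 7, loc = -1
After iteration 2: step = 1, y = 20, loc = 1
Loop ends.

Final answer: 1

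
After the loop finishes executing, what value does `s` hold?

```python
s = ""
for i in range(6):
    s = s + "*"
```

Let's trace through this code step by step.

Initialize: s = ''
Entering loop: for i in range(6):
After iteration 1: i = 0, s = '*'
After iteration 2: i = 1, s = '**'
After iteration 3: i = 2, s = '***'
After iteration 4: i = 3, s = '****'
After iteration 5: i = 4, s = '*****'
After iteration 6: i = 5, s = '******'
Loop ends.

Final answer: '******'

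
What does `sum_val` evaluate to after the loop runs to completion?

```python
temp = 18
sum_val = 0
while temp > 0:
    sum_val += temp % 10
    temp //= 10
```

Let's trace through this code step by step.

Initialize: temp = 18
Initialize: sum_val = 0
Entering loop: while temp > 0:
After iteration 1: temp = 1, sum_val = 8
After iteration 2: temp = 0, sum_val = 9
Loop ends.

Final answer: 9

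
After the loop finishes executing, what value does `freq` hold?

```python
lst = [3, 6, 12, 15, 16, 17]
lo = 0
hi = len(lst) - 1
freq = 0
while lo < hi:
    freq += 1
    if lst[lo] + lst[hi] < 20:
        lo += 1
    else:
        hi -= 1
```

Let's trace through this code step by step.

Initialize: lst = [3, 6, 12, 15, 16, 17]
Initialize: lo = 0
Initialize: hi = 5
Initialize: freq = 0
Entering loop: while lo < hi:
After iteration 1: lo = 0, hi = 4, freq = 1
After iteration 2: lo = 1, hi = 4, freq = 2
After iteration 3: lo = 1, hi = 3, freq = 3
After iteration 4: lo = 1, hi = 2, freq = 4
After iteration 5: lo = 2, hi = 2, freq = 5
Loop ends.

Final answer: 5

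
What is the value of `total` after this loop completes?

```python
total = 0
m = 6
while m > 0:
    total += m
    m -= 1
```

Let's trace through this code step by step.

Initialize: total = 0
Initialize: m = 6
Entering loop: while m > 0:
After iteration 1: total = 6, m = 5
After iteration 2: total = 11, m = 4
After iteration 3: total = 15, m = 3
After iteration 4: total = 18, m = 2
After iteration 5: total = 20, m = 1
After iteration 6: total = 21, m = 0
Loop ends.

Final answer: 21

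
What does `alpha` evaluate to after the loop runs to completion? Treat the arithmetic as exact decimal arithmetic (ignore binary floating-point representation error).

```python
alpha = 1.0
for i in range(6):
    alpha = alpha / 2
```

Let's trace through this code step by step.

Initialize: alpha = 1.0
Entering loop: for i in range(6):
After iteration 1: i = 0, alpha = 0.5
After iteration 2: i = 1, alpha = 0.25
After iteration 3: i = 2, alpha = 0.125
After iteration 4: i = 3, alpha = 0.0625
After iteration 5: i = 4, alpha = 0.03125
After iteration 6: i = 5, alpha = 0.015625
Loop ends.

Final answer: 0.015625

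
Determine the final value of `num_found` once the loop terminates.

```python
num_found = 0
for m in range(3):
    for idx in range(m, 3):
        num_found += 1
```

Let's trace through this code step by step.

Initialize: num_found = 0
Entering loop: for m in range(3):
After iteration 1: m = 0, num_found = 3
After iteration 2: m = 1, num_found = 5
After iteration 3: m = 2, num_found = 6
Loop ends.

Final answer: 6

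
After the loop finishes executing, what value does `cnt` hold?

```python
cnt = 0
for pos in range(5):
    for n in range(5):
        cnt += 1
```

Let's trace through this code step by step.

Initialize: cnt = 0
Entering loop: for pos in range(5):
After iteration 1: pos = 0, cnt = 5
After iteration 2: pos = 1, cnt = 10
After iteration 3: pos = 2, cnt = 15
After iteration 4: pos = 3, cnt = 20
After iteration 5: pos = 4, cnt = 25
Loop ends.

Final answer: 25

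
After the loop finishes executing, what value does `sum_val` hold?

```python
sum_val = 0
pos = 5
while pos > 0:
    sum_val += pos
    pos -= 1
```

Let's trace through this code step by step.

Initialize: sum_val = 0
Initialize: pos = 5
Entering loop: while pos > 0:
After iteration 1: sum_val = 5, pos = 4
After iteration 2: sum_val = 9, pos = 3
After iteration 3: sum_val = 12, pos = 2
After iteration 4: sum_val = 14, pos = 1
After iteration 5: sum_val = 15, pos = 0
Loop ends.

Final answer: 15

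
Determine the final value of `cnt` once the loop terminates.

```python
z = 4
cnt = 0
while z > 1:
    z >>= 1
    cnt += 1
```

Let's trace through this code step by step.

Initialize: z = 4
Initialize: cnt = 0
Entering loop: while z > 1:
After iteration 1: z = 2, cnt = 1
After iteration 2: z = 1, cnt = 2
Loop ends.

Final answer: 2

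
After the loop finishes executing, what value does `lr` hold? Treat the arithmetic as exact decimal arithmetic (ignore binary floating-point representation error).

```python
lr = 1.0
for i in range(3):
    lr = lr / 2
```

Let's trace through this code step by step.

Initialize: lr = 1.0
Entering loop: for i in range(3):
After iteration 1: i = 0, lr = 0.5
After iteration 2: i = 1, lr = 0.25
After iteration 3: i = 2, lr = 0.125
Loop ends.

Final answer: 0.125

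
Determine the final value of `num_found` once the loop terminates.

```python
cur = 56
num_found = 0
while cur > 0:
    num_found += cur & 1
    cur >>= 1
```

Let's trace through this code step by step.

Initialize: cur = 56
Initialize: num_found = 0
Entering loop: while cur > 0:
After iteration 1: cur = 28, num_found = 0
After iteration 2: cur = 14, num_found = 0
After iteration 3: cur = 7, num_found = 0
After iteration 4: cur = 3, num_found = 1
After iteration 5: cur = 1, num_found = 2
After iteration 6: cur = 0, num_found = 3
Loop ends.

Final answer: 3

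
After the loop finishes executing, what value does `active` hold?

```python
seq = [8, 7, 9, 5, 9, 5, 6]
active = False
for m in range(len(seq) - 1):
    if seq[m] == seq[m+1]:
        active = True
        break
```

Let's trace through this code step by step.

Initialize: seq = [8, 7, 9, 5, 9, 5, 6]
Initialize: active = False
Entering loop: for m in range(len(seq) - 1):
After iteration 1: m = 0, active = False
After iteration 2: m = 1, active = False
After iteration 3: m = 2, active = False
After iteration 4: m = 3, active = False
After iteration 5: m = 4, active = False
After iteration 6: m = 5, active = False
Loop ends.

Final answer: False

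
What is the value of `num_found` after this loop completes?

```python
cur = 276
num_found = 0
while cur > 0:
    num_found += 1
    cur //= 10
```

Let's trace through this code step by step.

Initialize: cur = 276
Initialize: num_found = 0
Entering loop: while cur > 0:
After iteration 1: cur = 27, num_found = 1
After iteration 2: cur = 2, num_found = 2
After iteration 3: cur = 0, num_found = 3
Loop ends.

Final answer: 3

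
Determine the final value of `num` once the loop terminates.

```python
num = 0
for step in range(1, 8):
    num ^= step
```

Let's trace through this code step by step.

Initialize: num = 0
Entering loop: for step in range(1, 8):
After iteration 1: step = 1, num = 1
After iteration 2: step = 2, num = 3
After iteration 3: step = 3, num = 0
After iteration 4: step = 4, num = 4
After iteration 5: step = 5, num = 1
After iteration 6: step = 6, num = 7
After iteration 7: step = 7, num = 0
Loop ends.

Final answer: 0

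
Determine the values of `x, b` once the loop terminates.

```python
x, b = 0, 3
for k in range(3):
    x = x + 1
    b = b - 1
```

Let's trace through this code step by step.

Initialize: x = 0
Initialize: b = 3
Entering loop: for k in range(3):
After iteration 1: k = 0, x = 1, b = 2
After iteration 2: k = 1, x = 2, b = 1
After iteration 3: k = 2, x = 3, b = 0
Loop ends.

Final answer: 3, 0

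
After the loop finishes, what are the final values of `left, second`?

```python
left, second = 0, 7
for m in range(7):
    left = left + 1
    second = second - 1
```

Let's trace through this code step by step.

Initialize: left = 0
Initialize: second = 7
Entering loop: for m in range(7):
After iteration 1: m = 0, left = 1, second = 6
After iteration 2: m = 1, left = 2, second = 5
After iteration 3: m = 2, left = 3, second = 4
After iteration 4: m = 3, left = 4, second = 3
After iteration 5: m = 4, left = 5, second = 2
After iteration 6: m = 5, left = 6, second = 1
After iteration 7: m = 6, left = 7, second = 0
Loop ends.

Final answer: 7, 0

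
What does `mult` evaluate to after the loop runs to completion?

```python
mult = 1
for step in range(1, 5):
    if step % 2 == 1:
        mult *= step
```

Let's trace through this code step by step.

Initialize: mult = 1
Entering loop: for step in range(1, 5):
After iteration 1: step = 1, mult = 1
After iteration 2: step = 2, mult = 1
After iteration 3: step = 3, mult = 3
After iteration 4: step = 4, mult = 3
Loop ends.

Final answer: 3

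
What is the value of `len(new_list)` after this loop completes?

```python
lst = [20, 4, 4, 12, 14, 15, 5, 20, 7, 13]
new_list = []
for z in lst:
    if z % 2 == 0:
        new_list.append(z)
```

Let's trace through this code step by step.

Initialize: lst = [20, 4, 4, 12, 14, 15, 5, 20, 7, 13]
Initialize: new_list = []
Entering loop: for z in lst:
After iteration 1: z = 20, new_list = [20]
After iteration 2: z = 4, new_list = [20, 4]
After iteration 3: z = 4, new_list = [20, 4, 4]
After iteration 4: z = 12, new_list = [20, 4, 4, 12]
After iteration 5: z = 14, new_list = [20, 4, 4, 12, 14]
After iteration 6: z = 15, new_list = [20, 4, 4, 12, 14]
After iteration 7: z = 5, new_list = [20, 4, 4, 12, 14]
After iteration 8: z = 20, new_list = [20, 4, 4, 12, 14, 20]
After iteration 9: z = 7, new_list = [20, 4, 4, 12, 14, 20]
After iteration 10: z = 13, new_list = [20, 4, 4, 12, 14, 20]
Loop ends.
len(new_list) = 6

Final answer: 6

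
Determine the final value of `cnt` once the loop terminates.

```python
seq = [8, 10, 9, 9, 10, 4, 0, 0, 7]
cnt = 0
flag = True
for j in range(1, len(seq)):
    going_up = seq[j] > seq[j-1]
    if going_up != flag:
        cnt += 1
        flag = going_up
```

Let's trace through this code step by step.

Initialize: seq = [8, 10, 9, 9, 10, 4, 0, 0, 7]
Initialize: cnt = 0
Initialize: flag = True
Entering loop: for j in range(1, len(seq)):
After iteration 1: j = 1, cnt = 0, flag = True, going_up = True
After iteration 2: j = 2, cnt = 1, flag = False, going_up = False
After iteration 3: j = 3, cnt = 1, flag = False, going_up = False
After iteration 4: j = 4, cnt = 2, flag = True, going_up = True
After iteration 5: j = 5, cnt = 3, flag = False, going_up = False
After iteration 6: j = 6, cnt = 3, flag = False, going_up = False
After iteration 7: j = 7, cnt = 3, flag = False, going_up = False
After iteration 8: j = 8, cnt = 4, flag = True, going_up = True
Loop ends.

Final answer: 4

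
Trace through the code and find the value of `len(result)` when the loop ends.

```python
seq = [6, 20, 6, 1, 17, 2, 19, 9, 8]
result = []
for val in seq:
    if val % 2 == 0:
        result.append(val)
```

Let's trace through this code step by step.

Initialize: seq = [6, 20, 6, 1, 17, 2, 19, 9, 8]
Initialize: result = []
Entering loop: for val in seq:
After iteration 1: val = 6, result = [6]
After iteration 2: val = 20, result = [6, 20]
After iteration 3: val = 6, result = [6, 20, 6]
After iteration 4: val = 1, result = [6, 20, 6]
After iteration 5: val = 17, result = [6, 20, 6]
After iteration 6: val = 2, result = [6, 20, 6, 2]
After iteration 7: val = 19, result = [6, 20, 6, 2]
After iteration 8: val = 9, result = [6, 20, 6, 2]
After iteration 9: val = 8, result = [6, 20, 6, 2, 8]
Loop ends.
len(result) = 5

Final answer: 5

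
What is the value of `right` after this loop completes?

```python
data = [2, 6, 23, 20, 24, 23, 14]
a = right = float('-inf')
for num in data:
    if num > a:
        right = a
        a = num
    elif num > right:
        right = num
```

Let's trace through this code step by step.

Initialize: data = [2, 6, 23, 20, 24, 23, 14]
Initialize: a = -inf
Initialize: right = -inf
Entering loop: for num in data:
After iteration 1: num = 2, a = 2, right = -inf
After iteration 2: num = 6, a = 6, right = 2
After iteration 3: num = 23, a = 23, right = 6
After iteration 4: num = 20, a = 23, right = 20
After iteration 5: num = 24, a = 24, right = 23
After iteration 6: num = 23, a = 24, right = 23
After iteration 7: num = 14, a = 24, right = 23
Loop ends.

Final answer: 23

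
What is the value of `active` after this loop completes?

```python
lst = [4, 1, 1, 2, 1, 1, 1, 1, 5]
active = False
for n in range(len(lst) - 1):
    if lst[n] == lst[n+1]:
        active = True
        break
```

Let's trace through this code step by step.

Initialize: lst = [4, 1, 1, 2, 1, 1, 1, 1, 5]
Initialize: active = False
Entering loop: for n in range(len(lst) - 1):
After iteration 1: n = 0, active = False
After iteration 2: n = 1, active = True
Loop ends.

Final answer: True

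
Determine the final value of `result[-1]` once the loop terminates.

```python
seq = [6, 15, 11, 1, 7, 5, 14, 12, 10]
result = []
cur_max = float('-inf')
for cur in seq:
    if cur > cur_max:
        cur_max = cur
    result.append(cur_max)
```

Let's trace through this code step by step.

Initialize: seq = [6, 15, 11, 1, 7, 5, 14, 12, 10]
Initialize: result = []
Initialize: cur_max = -inf
Entering loop: for cur in seq:
After iteration 1: cur = 6, result = [6], cur_max = 6
After iteration 2: cur = 15, result = [6, 15], cur_max = 15
After iteration 3: cur = 11, result = [6, 15, 15], cur_max = 15
After iteration 4: cur = 1, result = [6, 15, 15, 15], cur_max = 15
After iteration 5: cur = 7, result = [6, 15, 15, 15, 15], cur_max = 15
After iteration 6: cur = 5, result = [6, 15, 15, 15, 15, 15], cur_max = 15
After iteration 7: cur = 14, result = [6, 15, 15, 15, 15, 15, 15], cur_max = 15
After iteration 8: cur = 12, result = [6, 15, 15, 15, 15, 15, 15, 15], cur_max = 15
After iteration 9: cur = 10, result = [6, 15, 15, 15, 15, 15, 15, 15, 15], cur_max = 15
Loop ends.
result[-1] = 15

Final answer: 15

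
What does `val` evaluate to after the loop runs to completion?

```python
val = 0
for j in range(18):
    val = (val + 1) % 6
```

Let's trace through this code step by step.

Initialize: val = 0
Entering loop: for j in range(18):
After iteration 1: j = 0, val = 1
After iteration 2: j = 1, val = 2
After iteration 3: j = 2, val = 3
After iteration 4: j = 3, val = 4
After iteration 5: j = 4, val = 5
After iteration 6: j = 5, val = 0
After iteration 7: j = 6, val = 1
After iteration 8: j = 7, val = 2
After iteration 9: j = 8, val = 3
After iteration 10: j = 9, val = 4
After iteration 11: j = 10, val = 5
After iteration 12: j = 11, val = 0
After iteration 13: j = 12, val = 1
After iteration 14: j = 13, val = 2
After iteration 15: j = 14, val = 3
After iteration 16: j = 15, val = 4
After iteration 17: j = 16, val = 5
After iteration 18: j = 17, val = 0
Loop ends.

Final answer: 0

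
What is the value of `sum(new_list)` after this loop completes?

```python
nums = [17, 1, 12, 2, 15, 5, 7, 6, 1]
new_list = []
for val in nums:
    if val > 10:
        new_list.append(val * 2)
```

Let's trace through this code step by step.

Initialize: nums = [17, 1, 12, 2, 15, 5, 7, 6, 1]
Initialize: new_list = []
Entering loop: for val in nums:
After iteration 1: val = 17, new_list = [34]
After iteration 2: val = 1, new_list = [34]
After iteration 3: val = 12, new_list = [34, 24]
After iteration 4: val = 2, new_list = [34, 24]
After iteration 5: val = 15, new_list = [34, 24, 30]
After iteration 6: val = 5, new_list = [34, 24, 30]
After iteration 7: val = 7, new_list = [34, 24, 30]
After iteration 8: val = 6, new_list = [34, 24, 30]
After iteration 9: val = 1, new_list = [34, 24, 30]
Loop ends.
sum(new_list) = 88

Final answer: 88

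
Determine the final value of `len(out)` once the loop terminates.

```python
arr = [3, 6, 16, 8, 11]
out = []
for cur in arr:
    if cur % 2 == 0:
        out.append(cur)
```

Let's trace through this code step by step.

Initialize: arr = [3, 6, 16, 8, 11]
Initialize: out = []
Entering loop: for cur in arr:
After iteration 1: cur = 3, out = []
After iteration 2: cur = 6, out = [6]
After iteration 3: cur = 16, out = [6, 16]
After iteration 4: cur = 8, out = [6, 16, 8]
After iteration 5: cur = 11, out = [6, 16, 8]
Loop ends.
len(out) = 3

Final answer: 3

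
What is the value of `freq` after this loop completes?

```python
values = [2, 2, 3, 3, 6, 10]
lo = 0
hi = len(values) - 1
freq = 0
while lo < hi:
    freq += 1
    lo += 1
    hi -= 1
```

Let's trace through this code step by step.

Initialize: values = [2, 2, 3, 3, 6, 10]
Initialize: lo = 0
Initialize: hi = 5
Initialize: freq = 0
Entering loop: while lo < hi:
After iteration 1: lo = 1, hi = 4, freq = 1
After iteration 2: lo = 2, hi = 3, freq = 2
After iteration 3: lo = 3, hi = 2, freq = 3
Loop ends.

Final answer: 3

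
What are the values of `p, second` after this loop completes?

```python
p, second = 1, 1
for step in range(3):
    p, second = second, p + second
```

Let's trace through this code step by step.

Initialize: p = 1
Initialize: second = 1
Entering loop: for step in range(3):
After iteration 1: step = 0, p = 1, second = 2
After iteration 2: step = 1, p = 2, second = 3
After iteration 3: step = 2, p = 3, second = 5
Loop ends.

Final answer: 3, 5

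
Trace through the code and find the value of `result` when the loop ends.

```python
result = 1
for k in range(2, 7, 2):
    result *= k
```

Let's trace through this code step by step.

Initialize: result = 1
Entering loop: for k in range(2, 7, 2):
After iteration 1: k = 2, result = 2
After iteration 2: k = 4, result = 8
After iteration 3: k = 6, result = 48
Loop ends.

Final answer: 48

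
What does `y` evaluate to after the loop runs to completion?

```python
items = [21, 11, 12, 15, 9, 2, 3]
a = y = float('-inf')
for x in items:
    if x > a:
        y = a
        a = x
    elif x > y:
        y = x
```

Let's trace through this code step by step.

Initialize: items = [21, 11, 12, 15, 9, 2, 3]
Initialize: a = -inf
Initialize: y = -inf
Entering loop: for x in items:
After iteration 1: x = 21, a = 21, y = -inf
After iteration 2: x = 11, a = 21, y = 11
After iteration 3: x = 12, a = 21, y = 12
After iteration 4: x = 15, a = 21, y = 15
After iteration 5: x = 9, a = 21, y = 15
After iteration 6: x = 2, a = 21, y = 15
After iteration 7: x = 3, a = 21, y = 15
Loop ends.

Final answer: 15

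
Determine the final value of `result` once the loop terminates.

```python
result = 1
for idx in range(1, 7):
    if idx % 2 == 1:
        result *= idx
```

Let's trace through this code step by step.

Initialize: result = 1
Entering loop: for idx in range(1, 7):
After iteration 1: idx = 1, result = 1
After iteration 2: idx = 2, result = 1
After iteration 3: idx = 3, result = 3
After iteration 4: idx = 4, result = 3
After iteration 5: idx = 5, result = 15
After iteration 6: idx = 6, result = 15
Loop ends.

Final answer: 15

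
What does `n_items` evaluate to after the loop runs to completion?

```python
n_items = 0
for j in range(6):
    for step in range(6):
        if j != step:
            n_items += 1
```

Let's trace through this code step by step.

Initialize: n_items = 0
Entering loop: for j in range(6):
After iteration 1: j = 0, n_items = 5
After iteration 2: j = 1, n_items = 10
After iteration 3: j = 2, n_items = 15
After iteration 4: j = 3, n_items = 20
After iteration 5: j = 4, n_items = 25
After iteration 6: j = 5, n_items = 30
Loop ends.

Final answer: 30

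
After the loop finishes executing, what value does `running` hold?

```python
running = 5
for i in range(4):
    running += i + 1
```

Let's trace through this code step by step.

Initialize: running = 5
Entering loop: for i in range(4):
After iteration 1: i = 0, running = 6
After iteration 2: i = 1, running = 8
After iteration 3: i = 2, running = 11
After iteration 4: i = 3, running = 15
Loop ends.

Final answer: 15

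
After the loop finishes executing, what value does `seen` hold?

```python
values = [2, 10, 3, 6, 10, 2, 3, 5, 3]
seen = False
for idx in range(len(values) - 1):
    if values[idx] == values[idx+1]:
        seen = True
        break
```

Let's trace through this code step by step.

Initialize: values = [2, 10, 3, 6, 10, 2, 3, 5, 3]
Initialize: seen = False
Entering loop: for idx in range(len(values) - 1):
After iteration 1: idx = 0, seen = False
After iteration 2: idx = 1, seen = False
After iteration 3: idx = 2, seen = False
After iteration 4: idx = 3, seen = False
After iteration 5: idx = 4, seen = False
After iteration 6: idx = 5, seen = False
After iteration 7: idx = 6, seen = False
After iteration 8: idx = 7, seen = False
Loop ends.

Final answer: False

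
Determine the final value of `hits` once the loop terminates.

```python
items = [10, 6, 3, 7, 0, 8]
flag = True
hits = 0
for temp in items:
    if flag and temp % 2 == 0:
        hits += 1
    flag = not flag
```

Let's trace through this code step by step.

Initialize: items = [10, 6, 3, 7, 0, 8]
Initialize: flag = True
Initialize: hits = 0
Entering loop: for temp in items:
After iteration 1: temp = 10, flag = False, hits = 1
After iteration 2: temp = 6, flag = True, hits = 1
After iteration 3: temp = 3, flag = False, hits = 1
After iteration 4: temp = 7, flag = True, hits = 1
After iteration 5: temp = 0, flag = False, hits = 2
After iteration 6: temp = 8, flag = True, hits = 2
Loop ends.

Final answer: 2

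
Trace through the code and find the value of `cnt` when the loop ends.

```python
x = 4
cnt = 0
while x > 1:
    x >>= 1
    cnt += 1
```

Let's trace through this code step by step.

Initialize: x = 4
Initialize: cnt = 0
Entering loop: while x > 1:
After iteration 1: x = 2, cnt = 1
After iteration 2: x = 1, cnt = 2
Loop ends.

Final answer: 2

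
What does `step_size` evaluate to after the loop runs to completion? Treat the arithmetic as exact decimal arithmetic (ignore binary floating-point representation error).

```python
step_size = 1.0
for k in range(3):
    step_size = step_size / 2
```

Let's trace through this code step by step.

Initialize: step_size = 1.0
Entering loop: for k in range(3):
After iteration 1: k = 0, step_size = 0.5
After iteration 2: k = 1, step_size = 0.25
After iteration 3: k = 2, step_size = 0.125
Loop ends.

Final answer: 0.125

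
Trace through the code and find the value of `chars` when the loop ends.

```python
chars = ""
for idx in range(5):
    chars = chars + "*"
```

Let's trace through this code step by step.

Initialize: chars = ''
Entering loop: for idx in range(5):
After iteration 1: idx = 0, chars = '*'
After iteration 2: idx = 1, chars = '**'
After iteration 3: idx = 2, chars = '***'
After iteration 4: idx = 3, chars = '****'
After iteration 5: idx = 4, chars = '*****'
Loop ends.

Final answer: '*****'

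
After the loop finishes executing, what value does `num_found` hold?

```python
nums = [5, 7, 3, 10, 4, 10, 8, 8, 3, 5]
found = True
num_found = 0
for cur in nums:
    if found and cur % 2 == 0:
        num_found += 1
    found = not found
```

Let's trace through this code step by step.

Initialize: nums = [5, 7, 3, 10, 4, 10, 8, 8, 3, 5]
Initialize: found = True
Initialize: num_found = 0
Entering loop: for cur in nums:
After iteration 1: cur = 5, found = False, num_found = 0
After iteration 2: cur = 7, found = True, num_found = 0
After iteration 3: cur = 3, found = False, num_found = 0
After iteration 4: cur = 10, found = True, num_found = 0
After iteration 5: cur = 4, found = False, num_found = 1
After iteration 6: cur = 10, found = True, num_found = 1
After iteration 7: cur = 8, found = False, num_found = 2
After iteration 8: cur = 8, found = True, num_found = 2
After iteration 9: cur = 3, found = False, num_found = 2
After iteration 10: cur = 5, found = True, num_found = 2
Loop ends.

Final answer: 2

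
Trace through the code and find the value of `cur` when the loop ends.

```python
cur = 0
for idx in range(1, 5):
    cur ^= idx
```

Let's trace through this code step by step.

Initialize: cur = 0
Entering loop: for idx in range(1, 5):
After iteration 1: idx = 1, cur = 1
After iteration 2: idx = 2, cur = 3
After iteration 3: idx = 3, cur = 0
After iteration 4: idx = 4, cur = 4
Loop ends.

Final answer: 4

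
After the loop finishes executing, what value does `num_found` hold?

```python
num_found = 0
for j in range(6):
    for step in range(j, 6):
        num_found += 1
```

Let's trace through this code step by step.

Initialize: num_found = 0
Entering loop: for j in range(6):
After iteration 1: j = 0, num_found = 6
After iteration 2: j = 1, num_found = 11
After iteration 3: j = 2, num_found = 15
After iteration 4: j = 3, num_found = 18
After iteration 5: j = 4, num_found = 20
After iteration 6: j = 5, num_found = 21
Loop ends.

Final answer: 21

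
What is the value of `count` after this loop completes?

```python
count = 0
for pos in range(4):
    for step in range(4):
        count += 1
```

Let's trace through this code step by step.

Initialize: count = 0
Entering loop: for pos in range(4):
After iteration 1: pos = 0, count = 4
After iteration 2: pos = 1, count = 8
After iteration 3: pos = 2, count = 12
After iteration 4: pos = 3, count = 16
Loop ends.

Final answer: 16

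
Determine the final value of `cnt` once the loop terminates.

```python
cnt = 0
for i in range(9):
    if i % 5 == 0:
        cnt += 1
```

Let's trace through this code step by step.

Initialize: cnt = 0
Entering loop: for i in range(9):
After iteration 1: i = 0, cnt = 1
After iteration 2: i = 1, cnt = 1
After iteration 3: i = 2, cnt = 1
After iteration 4: i = 3, cnt = 1
After iteration 5: i = 4, cnt = 1
After iteration 6: i = 5, cnt = 2
After iteration 7: i = 6, cnt = 2
After iteration 8: i = 7, cnt = 2
After iteration 9: i = 8, cnt = 2
Loop ends.

Final answer: 2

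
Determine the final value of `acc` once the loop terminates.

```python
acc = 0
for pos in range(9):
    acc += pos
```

Let's trace through this code step by step.

Initialize: acc = 0
Entering loop: for pos in range(9):
After iteration 1: pos = 0, acc = 0
After iteration 2: pos = 1, acc = 1
After iteration 3: pos = 2, acc = 3
After iteration 4: pos = 3, acc = 6
After iteration 5: pos = 4, acc = 10
After iteration 6: pos = 5, acc = 15
After iteration 7: pos = 6, acc = 21
After iteration 8: pos = 7, acc = 28
After iteration 9: pos = 8, acc = 36
Loop ends.

Final answer: 36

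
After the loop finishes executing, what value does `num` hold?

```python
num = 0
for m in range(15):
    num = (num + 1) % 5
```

Let's trace through this code step by step.

Initialize: num = 0
Entering loop: for m in range(15):
After iteration 1: m = 0, num = 1
After iteration 2: m = 1, num = 2
After iteration 3: m = 2, num = 3
After iteration 4: m = 3, num = 4
After iteration 5: m = 4, num = 0
After iteration 6: m = 5, num = 1
After iteration 7: m = 6, num = 2
After iteration 8: m = 7, num = 3
After iteration 9: m = 8, num = 4
After iteration 10: m = 9, num = 0
After iteration 11: m = 10, num = 1
After iteration 12: m = 11, num = 2
After iteration 13: m = 12, num = 3
After iteration 14: m = 13, num = 4
After iteration 15: m = 14, num = 0
Loop ends.

Final answer: 0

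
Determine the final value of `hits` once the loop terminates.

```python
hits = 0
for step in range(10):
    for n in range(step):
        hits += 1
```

Let's trace through this code step by step.

Initialize: hits = 0
Entering loop: for step in range(10):
After iteration 1: step = 0, hits = 0
After iteration 2: step = 1, hits = 1, n = 0
After iteration 3: step = 2, hits = 3, n = 1
After iteration 4: step = 3, hits = 6, n = 2
After iteration 5: step = 4, hits = 10, n = 3
After iteration 6: step = 5, hits = 15, n = 4
After iteration 7: step = 6, hits = 21, n = 5
After iteration 8: step = 7, hits = 28, n = 6
After iteration 9: step = 8, hits = 36, n = 7
After iteration 10: step = 9, hits = 45, n = 8
Loop ends.

Final answer: 45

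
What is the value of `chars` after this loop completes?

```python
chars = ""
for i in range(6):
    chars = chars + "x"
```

Let's trace through this code step by step.

Initialize: chars = ''
Entering loop: for i in range(6):
After iteration 1: i = 0, chars = 'x'
After iteration 2: i = 1, chars = 'xx'
After iteration 3: i = 2, chars = 'xxx'
After iteration 4: i = 3, chars = 'xxxx'
After iteration 5: i = 4, chars = 'xxxxx'
After iteration 6: i = 5, chars = 'xxxxxx'
Loop ends.

Final answer: 'xxxxxx'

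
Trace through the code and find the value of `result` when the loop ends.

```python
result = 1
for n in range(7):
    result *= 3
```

Let's trace through this code step by step.

Initialize: result = 1
Entering loop: for n in range(7):
After iteration 1: n = 0, result = 3
After iteration 2: n = 1, result = 9
After iteration 3: n = 2, result = 27
After iteration 4: n = 3, result = 81
After iteration 5: n = 4, result = 243
After iteration 6: n = 5, result = 729
After iteration 7: n = 6, result = 2187
Loop ends.

Final answer: 2187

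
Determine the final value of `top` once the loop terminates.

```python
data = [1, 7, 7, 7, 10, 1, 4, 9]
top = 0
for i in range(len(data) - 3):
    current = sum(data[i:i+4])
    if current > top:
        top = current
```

Let's trace through this code step by step.

Initialize: data = [1, 7, 7, 7, 10, 1, 4, 9]
Initialize: top = 0
Entering loop: for i in range(len(data) - 3):
After iteration 1: i = 0, top = 22, current = 22
After iteration 2: i = 1, top = 31, current = 31
After iteration 3: i = 2, top = 31, current = 25
After iteration 4: i = 3, top = 31, current = 22
After iteration 5: i = 4, top = 31, current = 24
Loop ends.

Final answer: 31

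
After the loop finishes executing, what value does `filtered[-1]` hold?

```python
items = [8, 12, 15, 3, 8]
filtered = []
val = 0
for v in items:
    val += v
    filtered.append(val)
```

Let's trace through this code step by step.

Initialize: items = [8, 12, 15, 3, 8]
Initialize: filtered = []
Initialize: val = 0
Entering loop: for v in items:
After iteration 1: v = 8, filtered = [8], val = 8
After iteration 2: v = 12, filtered = [8, 20], val = 20
After iteration 3: v = 15, filtered = [8, 20, 35], val = 35
After iteration 4: v = 3, filtered = [8, 20, 35, 38], val = 38
After iteration 5: v = 8, filtered = [8, 20, 35, 38, 46], val = 46
Loop ends.
filtered[-1] = 46

Final answer: 46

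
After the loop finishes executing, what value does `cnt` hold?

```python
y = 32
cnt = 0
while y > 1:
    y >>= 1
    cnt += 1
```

Let's trace through this code step by step.

Initialize: y = 32
Initialize: cnt = 0
Entering loop: while y > 1:
After iteration 1: y = 16, cnt = 1
After iteration 2: y = 8, cnt = 2
After iteration 3: y = 4, cnt = 3
After iteration 4: y = 2, cnt = 4
After iteration 5: y = 1, cnt = 5
Loop ends.

Final answer: 5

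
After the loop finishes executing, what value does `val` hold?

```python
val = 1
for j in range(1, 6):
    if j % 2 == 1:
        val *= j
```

Let's trace through this code step by step.

Initialize: val = 1
Entering loop: for j in range(1, 6):
After iteration 1: j = 1, val = 1
After iteration 2: j = 2, val = 1
After iteration 3: j = 3, val = 3
After iteration 4: j = 4, val = 3
After iteration 5: j = 5, val = 15
Loop ends.

Final answer: 15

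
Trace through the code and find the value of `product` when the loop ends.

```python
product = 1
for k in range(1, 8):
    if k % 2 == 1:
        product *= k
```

Let's trace through this code step by step.

Initialize: product = 1
Entering loop: for k in range(1, 8):
After iteration 1: k = 1, product = 1
After iteration 2: k = 2, product = 1
After iteration 3: k = 3, product = 3
After iteration 4: k = 4, product = 3
After iteration 5: k = 5, product = 15
After iteration 6: k = 6, product = 15
After iteration 7: k = 7, product = 105
Loop ends.

Final answer: 105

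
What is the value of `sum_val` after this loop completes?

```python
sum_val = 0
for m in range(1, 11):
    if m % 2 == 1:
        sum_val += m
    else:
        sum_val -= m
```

Let's trace through this code step by step.

Initialize: sum_val = 0
Entering loop: for m in range(1, 11):
After iteration 1: m = 1, sum_val = 1
After iteration 2: m = 2, sum_val = -1
After iteration 3: m = 3, sum_val = 2
After iteration 4: m = 4, sum_val = -2
After iteration 5: m = 5, sum_val = 3
After iteration 6: m = 6, sum_val = -3
After iteration 7: m = 7, sum_val = 4
After iteration 8: m = 8, sum_val = -4
After iteration 9: m = 9, sum_val = 5
After iteration 10: m = 10, sum_val = -5
Loop ends.

Final answer: -5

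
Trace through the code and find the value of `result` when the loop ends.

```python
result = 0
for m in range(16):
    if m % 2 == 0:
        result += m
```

Let's trace through this code step by step.

Initialize: result = 0
Entering loop: for m in range(16):
After iteration 1: m = 0, result = 0
After iteration 2: m = 1, result = 0
After iteration 3: m = 2, result = 2
After iteration 4: m = 3, result = 2
After iteration 5: m = 4, result = 6
After iteration 6: m = 5, result = 6
After iteration 7: m = 6, result = 12
After iteration 8: m = 7, result = 12
After iteration 9: m = 8, result = 20
After iteration 10: m = 9, result = 20
After iteration 11: m = 10, result = 30
After iteration 12: m = 11, result = 30
After iteration 13: m = 12, result = 42
After iteration 14: m = 13, result = 42
After iteration 15: m = 14, result = 56
After iteration 16: m = 15, result = 56
Loop ends.

Final answer: 56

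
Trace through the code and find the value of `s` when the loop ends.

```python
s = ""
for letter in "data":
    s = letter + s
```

Let's trace through this code step by step.

Initialize: s = ''
Entering loop: for letter in "data":
After iteration 1: letter = 'd', s = 'd'
After iteration 2: letter = 'a', s = 'ad'
After iteration 3: letter = 't', s = 'tad'
After iteration 4: letter = 'a', s = 'atad'
Loop ends.

Final answer: 'atad'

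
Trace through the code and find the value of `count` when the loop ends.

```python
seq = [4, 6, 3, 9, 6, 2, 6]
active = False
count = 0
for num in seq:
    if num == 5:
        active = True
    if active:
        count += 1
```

Let's trace through this code step by step.

Initialize: seq = [4, 6, 3, 9, 6, 2, 6]
Initialize: active = False
Initialize: count = 0
Entering loop: for num in seq:
After iteration 1: num = 4, count = 0
After iteration 2: num = 6, count = 0
After iteration 3: num = 3, count = 0
After iteration 4: num = 9, count = 0
After iteration 5: num = 6, count = 0
After iteration 6: num = 2, count = 0
After iteration 7: num = 6, count = 0
Loop ends.

Final answer: 0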